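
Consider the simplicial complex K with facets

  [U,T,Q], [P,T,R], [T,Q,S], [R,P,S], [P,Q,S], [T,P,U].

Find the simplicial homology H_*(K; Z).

H_0 = Z,  H_1 = Z,  H_2 = 0.

We work with the vertex ordering P < Q < R < S < T < U. The simplices of K, each written with vertices in increasing order, are:

  0-simplices (6): P, Q, R, S, T, U
  1-simplices (12): PQ, PR, PS, PT, PU, QS, QT, QU, RS, RT, ST, TU
  2-simplices (6): PQS, PRS, PRT, PTU, QST, QTU

so the chain groups are C_0 ≅ Z^6, C_1 ≅ Z^12, C_2 ≅ Z^6.

∂_1: C_1 → C_0 maps an edge to its endpoints' difference, ∂[p,q] = q − p. For instance
  ∂TU = U − T.
The resulting 6×12 matrix has rank 5, and its Smith normal form has invariant factors (1,1,1,1,1).

Boundary ∂_2: C_2 → C_1 acts by ∂[p,q,r] = [q,r] − [p,r] + [p,q]. For instance
  ∂QTU = TU − QU + QT,
  ∂PRT = RT − PT + PR.
As a 12×6 matrix over Z this has rank 6, with invariant factors (1,1,1,1,1,1).

Reading off H_k = ker ∂_k / im ∂_{k+1}:

  H_0: rank C_0 − rank ∂_1 = 6 − 5 = 1, and the invariant factors of ∂_1 are all 1, so H_0 = Z.
  H_1: rank ker ∂_1 − rank ∂_2 = (12 − 5) − 6 = 1, and the invariant factors of ∂_2 are all 1, so H_1 = Z.
  H_2: rank ker ∂_2 − rank ∂_3 = (6 − 6) − 0 = 0, and there is no ∂_3, so H_2 = 0.

As a check, the Euler characteristic is 6 − 12 + 6 = 0, which agrees with 1 − 1 + 0 = 0.
(K is a triangulation of the cylinder S^1 x I.)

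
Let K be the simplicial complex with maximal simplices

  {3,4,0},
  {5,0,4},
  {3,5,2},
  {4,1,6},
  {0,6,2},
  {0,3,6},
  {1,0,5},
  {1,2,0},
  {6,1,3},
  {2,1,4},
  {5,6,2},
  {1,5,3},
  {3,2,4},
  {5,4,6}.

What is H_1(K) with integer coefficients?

Take the total order 0 < 1 < 2 < 3 < 4 < 5 < 6 on the vertex set. Then K (dimension 2) consists of the simplices:

  0-simplices (7): [0], [1], [2], [3], [4], [5], [6]
  1-simplices (21): [0,1], [0,2], [0,3], [0,4], [0,5], [0,6], [1,2], [1,3], [1,4], [1,5], [1,6], [2,3], [2,4], [2,5], [2,6], [3,4], [3,5], [3,6], [4,5], [4,6], [5,6]
  2-simplices (14): [0,1,2], [0,1,5], [0,2,6], [0,3,4], [0,3,6], [0,4,5], [1,2,4], [1,3,5], [1,3,6], [1,4,6], [2,3,4], [2,3,5], [2,5,6], [4,5,6]

Hence C_0 ≅ Z^7, C_1 ≅ Z^21, C_2 ≅ Z^14.

The boundary map ∂_1: C_1 → C_0 sends each edge [p,q] (with p < q) to q − p. For instance
  ∂[4,5] = [5] − [4].
The resulting 7×21 matrix has rank 6, and its Smith normal form has invariant factors (1,1,1,1,1,1).

The boundary map ∂_2: C_2 → C_1 maps a triangle to the signed sum of its edges. For instance
  ∂[0,3,4] = [3,4] − [0,4] + [0,3],
  ∂[2,3,4] = [3,4] − [2,4] + [2,3].
The resulting 21×14 matrix has rank 13, and its Smith normal form has invariant factors (1,1,1,1,1,1,1,1,1,1,1,1,1).

Reading off H_k = ker ∂_k / im ∂_{k+1}:

  H_1: rank ker ∂_1 − rank ∂_2 = (21 − 6) − 13 = 2, and the invariant factors of ∂_2 are all 1, so H_1 = Z^2.

(K is a triangulation of the torus T^2.)

H_1 ≅ Z^2.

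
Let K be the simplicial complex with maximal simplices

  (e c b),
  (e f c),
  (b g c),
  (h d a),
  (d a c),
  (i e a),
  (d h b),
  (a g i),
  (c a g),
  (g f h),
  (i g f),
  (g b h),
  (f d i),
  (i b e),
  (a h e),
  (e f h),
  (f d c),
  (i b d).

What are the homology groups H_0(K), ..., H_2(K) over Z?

H_0 = Z,  H_1 = Z^2,  H_2 = Z.

Take the total order a < b < c < d < e < f < g < h < i on the vertex set. Then K (dimension 2) consists of the simplices:

  0-simplices (9): a, b, c, d, e, f, g, h, i
  1-simplices (27): ac, ad, ae, ag, ah, ai, bc, bd, be, bg, bh, bi, cd, ce, cf, cg, df, dh, di, ef, eh, ei, fg, fh, fi, gh, gi
  2-simplices (18): acd, acg, adh, aeh, aei, agi, bce, bcg, bdh, bdi, bei, bgh, cdf, cef, dfi, efh, fgh, fgi

Hence C_0 ≅ Z^9, C_1 ≅ Z^27, C_2 ≅ Z^18.

∂_1: C_1 → C_0 maps an edge to its endpoints' difference, ∂[p,q] = q − p.
This gives a 9×27 integer matrix of rank 8; reducing to Smith normal form yields diagonal entries (1,1,1,1,1,1,1,1).

The boundary map ∂_2: C_2 → C_1 sends each 2-simplex [p,q,r] to [q,r] − [p,r] + [p,q]. For instance
  ∂fgi = gi − fi + fg,
  ∂cdf = df − cf + cd.
The 27×18 boundary matrix has rank 17 and Smith normal form diag(1,1,1,1,1,1,1,1,1,1,1,1,1,1,1,1,1).

Computing H_k = (kernel of ∂_k) / (image of ∂_{k+1}):

  H_0: rank C_0 − rank ∂_1 = 9 − 8 = 1, and the invariant factors of ∂_1 are all 1, so H_0 = Z.
  H_1: rank ker ∂_1 − rank ∂_2 = (27 − 8) − 17 = 2, and the invariant factors of ∂_2 are all 1, so H_1 = Z^2.
  H_2: rank ker ∂_2 − rank ∂_3 = (18 − 17) − 0 = 1, and there is no ∂_3, so H_2 = Z.

As a check, the Euler characteristic is 9 − 27 + 18 = 0, which agrees with 1 − 2 + 1 = 0.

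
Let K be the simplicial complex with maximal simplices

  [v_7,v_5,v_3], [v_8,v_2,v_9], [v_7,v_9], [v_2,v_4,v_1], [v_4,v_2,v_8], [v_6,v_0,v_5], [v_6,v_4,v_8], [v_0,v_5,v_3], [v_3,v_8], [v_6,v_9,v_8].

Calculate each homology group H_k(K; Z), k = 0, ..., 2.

H_0 = Z,  H_1 = Z^2,  H_2 = 0.

Order the vertices as v_0 < v_1 < v_2 < v_3 < v_4 < v_5 < v_6 < v_7 < v_8 < v_9. Listing each simplex with vertices in this order, K has dimension 2 with simplices:

  0-simplices (10): [v_0], [v_1], [v_2], [v_3], [v_4], [v_5], [v_6], [v_7], [v_8], [v_9]
  1-simplices (19): (19 of them)
  2-simplices (8): [v_0,v_3,v_5], [v_0,v_5,v_6], [v_1,v_2,v_4], [v_2,v_4,v_8], [v_2,v_8,v_9], [v_3,v_5,v_7], [v_4,v_6,v_8], [v_6,v_8,v_9]

Hence C_0 ≅ Z^10, C_1 ≅ Z^19, C_2 ≅ Z^8.

Boundary ∂_1: C_1 → C_0 sends each edge [p,q] (with p < q) to q − p.
As a 10×19 matrix over Z this has rank 9, with invariant factors (1,1,1,1,1,1,1,1,1).

Boundary ∂_2: C_2 → C_1 acts by ∂[p,q,r] = [q,r] − [p,r] + [p,q]. For instance
  ∂[v_3,v_5,v_7] = [v_5,v_7] − [v_3,v_7] + [v_3,v_5],
  ∂[v_6,v_8,v_9] = [v_8,v_9] − [v_6,v_9] + [v_6,v_8].
As a 19×8 matrix over Z this has rank 8, with invariant factors (1,1,1,1,1,1,1,1).

Computing H_k = (kernel of ∂_k) / (image of ∂_{k+1}):

  H_0: rank C_0 − rank ∂_1 = 10 − 9 = 1, and the invariant factors of ∂_1 are all 1, so H_0 ≅ Z.
  H_1: rank ker ∂_1 − rank ∂_2 = (19 − 9) − 8 = 2, and the invariant factors of ∂_2 are all 1, so H_1 ≅ Z^2.
  H_2: rank ker ∂_2 − rank ∂_3 = (8 − 8) − 0 = 0, and there is no ∂_3, so H_2 ≅ 0.

As a check, the Euler characteristic is 10 − 19 + 8 = -1, which agrees with 1 − 2 + 0 = -1.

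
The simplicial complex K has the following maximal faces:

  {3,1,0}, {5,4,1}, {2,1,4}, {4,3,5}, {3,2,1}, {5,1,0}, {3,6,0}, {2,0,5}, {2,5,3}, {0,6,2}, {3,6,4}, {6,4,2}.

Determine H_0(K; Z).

Fix the vertex order 0 < 1 < 2 < 3 < 4 < 5 < 6 and write every simplex with vertices in increasing order. Then dim K = 2 and the simplices of K are:

  0-simplices (7): [0], [1], [2], [3], [4], [5], [6]
  1-simplices (18): [0,1], [0,2], [0,3], [0,5], [0,6], [1,2], [1,3], [1,4], [1,5], [2,3], [2,4], [2,5], [2,6], [3,4], [3,5], [3,6], [4,5], [4,6]
  2-simplices (12): [0,1,3], [0,1,5], [0,2,5], [0,2,6], [0,3,6], [1,2,3], [1,2,4], [1,4,5], [2,3,5], [2,4,6], [3,4,5], [3,4,6]

giving chain groups C_0 ≅ Z^7, C_1 ≅ Z^18, C_2 ≅ Z^12.

Boundary ∂_1: C_1 → C_0 maps an edge to its endpoints' difference, ∂[p,q] = q − p. For instance
  ∂[0,6] = [6] − [0].
The 7×18 boundary matrix has rank 6 and Smith normal form diag(1,1,1,1,1,1).

∂_2: C_2 → C_1 acts by ∂[p,q,r] = [q,r] − [p,r] + [p,q]. For instance
  ∂[0,2,5] = [2,5] − [0,5] + [0,2],
  ∂[0,3,6] = [3,6] − [0,6] + [0,3].
The 18×12 boundary matrix has rank 12 and Smith normal form diag(1,1,1,1,1,1,1,1,1,1,1,2).

Now H_k = ker ∂_k / im ∂_{k+1}, so:

  H_0: rank C_0 − rank ∂_1 = 7 − 6 = 1, and the invariant factors of ∂_1 are all 1, so H_0 = Z.

H_0 = Z.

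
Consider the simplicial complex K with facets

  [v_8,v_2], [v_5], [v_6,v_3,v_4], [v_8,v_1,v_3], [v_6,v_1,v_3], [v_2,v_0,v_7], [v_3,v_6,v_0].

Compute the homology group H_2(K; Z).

K has 9 vertices, 13 edges, 5 triangles.
rank ∂_2 = 5, rank ∂_3 = 0 ⇒ b_2 = 5 − 5 − 0 = 0. So H_2 = 0.

H_2 ≅ 0.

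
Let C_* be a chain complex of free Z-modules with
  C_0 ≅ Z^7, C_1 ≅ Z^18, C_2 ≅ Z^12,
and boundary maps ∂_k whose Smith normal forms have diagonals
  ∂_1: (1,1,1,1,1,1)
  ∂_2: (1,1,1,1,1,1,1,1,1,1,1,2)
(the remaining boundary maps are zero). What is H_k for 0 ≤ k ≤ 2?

H_0: b_0 = 7 − 0 − 6 = 1; torsion from ∂_1 factors > 1: none. So H_0 ≅ Z.
H_1: b_1 = 18 − 6 − 12 = 0; torsion from ∂_2 factors > 1: [2]. So H_1 ≅ Z_2.
H_2: b_2 = 12 − 12 − 0 = 0; torsion from ∂_3 factors > 1: none. So H_2 ≅ 0.

H_0 ≅ Z,  H_1 ≅ Z_2,  H_2 = 0.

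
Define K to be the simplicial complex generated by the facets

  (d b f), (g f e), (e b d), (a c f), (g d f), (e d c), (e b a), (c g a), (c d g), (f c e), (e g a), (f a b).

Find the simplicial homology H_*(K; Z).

Order the vertices as a < b < c < d < e < f < g. Listing each simplex with vertices in this order, K has dimension 2 with simplices:

  0-simplices (7): a, b, c, d, e, f, g
  1-simplices (18): ab, ac, ae, af, ag, bd, be, bf, cd, ce, cf, cg, de, df, dg, ef, eg, fg
  2-simplices (12): abe, abf, acf, acg, aeg, bde, bdf, cde, cdg, cef, dfg, efg

so the chain groups are C_0 ≅ Z^7, C_1 ≅ Z^18, C_2 ≅ Z^12.

The boundary map ∂_1: C_1 → C_0 is given by ∂[p,q] = [q] − [p]. For instance
  ∂ab = b − a.
The 7×18 boundary matrix has rank 6 and Smith normal form diag(1,1,1,1,1,1).

Boundary ∂_2: C_2 → C_1 sends each 2-simplex [p,q,r] to [q,r] − [p,r] + [p,q]. For instance
  ∂cde = de − ce + cd,
  ∂abf = bf − af + ab.
This gives a 18×12 integer matrix of rank 12; reducing to Smith normal form yields diagonal entries (1,1,1,1,1,1,1,1,1,1,1,2).

Reading off H_k = ker ∂_k / im ∂_{k+1}:

  H_0: rank C_0 − rank ∂_1 = 7 − 6 = 1, and the invariant factors of ∂_1 are all 1, so H_0 ≅ Z.
  H_1: rank ker ∂_1 − rank ∂_2 = (18 − 6) − 12 = 0, and ∂_2 has invariant factor 2 > 1, so H_1 ≅ Z/2.
  H_2: rank ker ∂_2 − rank ∂_3 = (12 − 12) − 0 = 0, and there is no ∂_3, so H_2 ≅ 0.

H_0 = Z,  H_1 = Z/2,  H_2 = 0.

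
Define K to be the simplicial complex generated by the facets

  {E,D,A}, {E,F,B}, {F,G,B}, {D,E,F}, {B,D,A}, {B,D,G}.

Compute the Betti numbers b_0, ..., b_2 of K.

Order the vertices as A < B < D < E < F < G. Listing each simplex with vertices in this order, K has dimension 2 with simplices:

  0-simplices (6): A, B, D, E, F, G
  1-simplices (12): AB, AD, AE, BD, BE, BF, BG, DE, DF, DG, EF, FG
  2-simplices (6): ABD, ADE, BDG, BEF, BFG, DEF

Hence C_0 ≅ Z^6, C_1 ≅ Z^12, C_2 ≅ Z^6.

The boundary map ∂_1: C_1 → C_0 is given by ∂[p,q] = [q] − [p]. For instance
  ∂DE = E − D.
As a 6×12 matrix over Z this has rank 5, with invariant factors (1,1,1,1,1).

The boundary map ∂_2: C_2 → C_1 acts by ∂[p,q,r] = [q,r] − [p,r] + [p,q]. For instance
  ∂BDG = DG − BG + BD,
  ∂ADE = DE − AE + AD.
This gives a 12×6 integer matrix of rank 6; reducing to Smith normal form yields diagonal entries (1,1,1,1,1,1).

Reading off H_k = ker ∂_k / im ∂_{k+1}:

  H_0: rank C_0 − rank ∂_1 = 6 − 5 = 1, and the invariant factors of ∂_1 are all 1, so H_0 = Z.
  H_1: rank ker ∂_1 − rank ∂_2 = (12 − 5) − 6 = 1, and the invariant factors of ∂_2 are all 1, so H_1 = Z.
  H_2: rank ker ∂_2 − rank ∂_3 = (6 − 6) − 0 = 0, and there is no ∂_3, so H_2 = 0.

Hence the Betti numbers are b_0 = 1, b_1 = 1, b_2 = 0.

b_0 = 1, b_1 = 1, b_2 = 0.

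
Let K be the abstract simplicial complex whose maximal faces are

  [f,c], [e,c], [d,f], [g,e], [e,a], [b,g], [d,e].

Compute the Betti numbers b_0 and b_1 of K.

b_0 = 1, b_1 = 1.

Order the vertices as a < b < c < d < e < f < g. Listing each simplex with vertices in this order, K has dimension 1 with simplices:

  0-simplices (7): a, b, c, d, e, f, g
  1-simplices (7): ae, bg, ce, cf, de, df, eg

Hence C_0 ≅ Z^7, C_1 ≅ Z^7.

∂_1: C_1 → C_0 sends each edge [p,q] (with p < q) to q − p. For instance
  ∂bg = g − b.
The resulting 7×7 matrix has rank 6, and its Smith normal form has invariant factors (1,1,1,1,1,1).

Reading off H_k = ker ∂_k / im ∂_{k+1}:

  H_0: rank C_0 − rank ∂_1 = 7 − 6 = 1, and the invariant factors of ∂_1 are all 1, so H_0 ≅ Z.
  H_1: rank ker ∂_1 − rank ∂_2 = (7 − 6) − 0 = 1, and there is no ∂_2, so H_1 ≅ Z.

Hence the Betti numbers are b_0 = 1, b_1 = 1.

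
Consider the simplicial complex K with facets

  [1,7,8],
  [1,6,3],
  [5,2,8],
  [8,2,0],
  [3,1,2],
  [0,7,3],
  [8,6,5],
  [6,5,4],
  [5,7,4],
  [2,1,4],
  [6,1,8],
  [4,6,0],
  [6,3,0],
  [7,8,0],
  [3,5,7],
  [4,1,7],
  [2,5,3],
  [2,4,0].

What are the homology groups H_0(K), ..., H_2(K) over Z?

H_0 = Z,  H_1 = Z^2,  H_2 = Z.

Take the total order 0 < 1 < 2 < 3 < 4 < 5 < 6 < 7 < 8 on the vertex set. Then K (dimension 2) consists of the simplices:

  0-simplices (9): [0], [1], [2], [3], [4], [5], [6], [7], [8]
  1-simplices (27): (27 of them)
  2-simplices (18): [0,2,4], [0,2,8], [0,3,6], [0,3,7], [0,4,6], [0,7,8], [1,2,3], [1,2,4], [1,3,6], [1,4,7], [1,6,8], [1,7,8], [2,3,5], [2,5,8], [3,5,7], [4,5,6], [4,5,7], [5,6,8]

so the chain groups are C_0 ≅ Z^9, C_1 ≅ Z^27, C_2 ≅ Z^18.

∂_1: C_1 → C_0 is given by ∂[p,q] = [q] − [p]. For instance
  ∂[3,6] = [6] − [3].
This gives a 9×27 integer matrix of rank 8; reducing to Smith normal form yields diagonal entries (1,1,1,1,1,1,1,1).

Boundary ∂_2: C_2 → C_1 maps a triangle to the signed sum of its edges. For instance
  ∂[0,3,6] = [3,6] − [0,6] + [0,3],
  ∂[0,2,4] = [2,4] − [0,4] + [0,2].
The resulting 27×18 matrix has rank 17, and its Smith normal form has invariant factors (1,1,1,1,1,1,1,1,1,1,1,1,1,1,1,1,1).

Computing H_k = (kernel of ∂_k) / (image of ∂_{k+1}):

  H_0: rank C_0 − rank ∂_1 = 9 − 8 = 1, and the invariant factors of ∂_1 are all 1, so H_0 ≅ Z.
  H_1: rank ker ∂_1 − rank ∂_2 = (27 − 8) − 17 = 2, and the invariant factors of ∂_2 are all 1, so H_1 ≅ Z^2.
  H_2: rank ker ∂_2 − rank ∂_3 = (18 − 17) − 0 = 1, and there is no ∂_3, so H_2 ≅ Z.

(K is a triangulation of the torus T^2.)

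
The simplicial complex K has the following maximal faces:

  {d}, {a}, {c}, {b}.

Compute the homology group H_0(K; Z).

H_0 = Z^4.

We work with the vertex ordering a < b < c < d. The simplices of K, each written with vertices in increasing order, are:

  0-simplices (4): a, b, c, d

Hence C_0 ≅ Z^4.

Reading off H_k = ker ∂_k / im ∂_{k+1}:

  H_0: rank C_0 − rank ∂_1 = 4 − 0 = 4, and there is no ∂_1, so H_0 = Z^4.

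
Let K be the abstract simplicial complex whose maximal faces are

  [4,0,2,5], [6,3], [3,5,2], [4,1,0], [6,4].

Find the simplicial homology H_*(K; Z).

Fix the vertex order 0 < 1 < 2 < 3 < 4 < 5 < 6 and write every simplex with vertices in increasing order. Then dim K = 3 and the simplices of K are:

  0-simplices (7): [0], [1], [2], [3], [4], [5], [6]
  1-simplices (12): [0,1], [0,2], [0,4], [0,5], [1,4], [2,3], [2,4], [2,5], [3,5], [3,6], [4,5], [4,6]
  2-simplices (6): [0,1,4], [0,2,4], [0,2,5], [0,4,5], [2,3,5], [2,4,5]
  3-simplices (1): [0,2,4,5]

giving chain groups C_0 ≅ Z^7, C_1 ≅ Z^12, C_2 ≅ Z^6, C_3 ≅ Z^1.

∂_1: C_1 → C_0 sends each edge [p,q] (with p < q) to q − p. For instance
  ∂[0,1] = [1] − [0].
The 7×12 boundary matrix has rank 6 and Smith normal form diag(1,1,1,1,1,1).

The boundary map ∂_2: C_2 → C_1 acts by ∂[p,q,r] = [q,r] − [p,r] + [p,q]. For instance
  ∂[0,2,4] = [2,4] − [0,4] + [0,2],
  ∂[2,3,5] = [3,5] − [2,5] + [2,3].
This gives a 12×6 integer matrix of rank 5; reducing to Smith normal form yields diagonal entries (1,1,1,1,1).

∂_3: C_3 → C_2 sends each 3-simplex σ to the alternating sum Σ_i (−1)^i (σ with its i-th vertex removed). For instance
  ∂[0,2,4,5] = [2,4,5] − [0,4,5] + [0,2,5] − [0,2,4].
This gives a 6×1 integer matrix of rank 1; reducing to Smith normal form yields diagonal entries (1).

Reading off H_k = ker ∂_k / im ∂_{k+1}:

  H_0: rank C_0 − rank ∂_1 = 7 − 6 = 1, and the invariant factors of ∂_1 are all 1, so H_0 = Z.
  H_1: rank ker ∂_1 − rank ∂_2 = (12 − 6) − 5 = 1, and the invariant factors of ∂_2 are all 1, so H_1 = Z.
  H_2: rank ker ∂_2 − rank ∂_3 = (6 − 5) − 1 = 0, and the invariant factors of ∂_3 are all 1, so H_2 = 0.
  H_3: rank ker ∂_3 − rank ∂_4 = (1 − 1) − 0 = 0, and there is no ∂_4, so H_3 = 0.

H_0 = Z,  H_1 = Z,  H_2 = 0,  H_3 = 0.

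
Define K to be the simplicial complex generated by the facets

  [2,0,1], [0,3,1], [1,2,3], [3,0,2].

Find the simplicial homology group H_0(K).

H_0 = Z.

We work with the vertex ordering 0 < 1 < 2 < 3. The simplices of K, each written with vertices in increasing order, are:

  0-simplices (4): [0], [1], [2], [3]
  1-simplices (6): [0,1], [0,2], [0,3], [1,2], [1,3], [2,3]
  2-simplices (4): [0,1,2], [0,1,3], [0,2,3], [1,2,3]

Hence C_0 ≅ Z^4, C_1 ≅ Z^6, C_2 ≅ Z^4.

Boundary ∂_1: C_1 → C_0 maps an edge to its endpoints' difference, ∂[p,q] = q − p.
This gives a 4×6 integer matrix of rank 3; reducing to Smith normal form yields diagonal entries (1,1,1).

∂_2: C_2 → C_1 acts by ∂[p,q,r] = [q,r] − [p,r] + [p,q]. For instance
  ∂[0,2,3] = [2,3] − [0,3] + [0,2],
  ∂[1,2,3] = [2,3] − [1,3] + [1,2].
The resulting 6×4 matrix has rank 3, and its Smith normal form has invariant factors (1,1,1).

Reading off H_k = ker ∂_k / im ∂_{k+1}:

  H_0: rank C_0 − rank ∂_1 = 4 − 3 = 1, and the invariant factors of ∂_1 are all 1, so H_0 = Z.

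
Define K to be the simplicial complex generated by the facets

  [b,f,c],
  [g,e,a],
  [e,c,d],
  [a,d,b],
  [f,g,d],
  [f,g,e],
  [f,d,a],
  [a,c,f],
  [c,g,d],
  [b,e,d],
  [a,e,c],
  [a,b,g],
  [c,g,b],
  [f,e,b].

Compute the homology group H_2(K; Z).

Fix the vertex order a < b < c < d < e < f < g and write every simplex with vertices in increasing order. Then dim K = 2 and the simplices of K are:

  0-simplices (7): a, b, c, d, e, f, g
  1-simplices (21): ab, ac, ad, ae, af, ag, bc, bd, be, bf, bg, cd, ce, cf, cg, de, df, dg, ef, eg, fg
  2-simplices (14): abd, abg, ace, acf, adf, aeg, bcf, bcg, bde, bef, cde, cdg, dfg, efg

Hence C_0 ≅ Z^7, C_1 ≅ Z^21, C_2 ≅ Z^14.

∂_1: C_1 → C_0 maps an edge to its endpoints' difference, ∂[p,q] = q − p.
The 7×21 boundary matrix has rank 6 and Smith normal form diag(1,1,1,1,1,1).

∂_2: C_2 → C_1 maps a triangle to the signed sum of its edges. For instance
  ∂bef = ef − bf + be,
  ∂acf = cf − af + ac.
The resulting 21×14 matrix has rank 13, and its Smith normal form has invariant factors (1,1,1,1,1,1,1,1,1,1,1,1,1).

Now H_k = ker ∂_k / im ∂_{k+1}, so:

  H_2: rank ker ∂_2 − rank ∂_3 = (14 − 13) − 0 = 1, and there is no ∂_3, so H_2 ≅ Z.

H_2 ≅ Z.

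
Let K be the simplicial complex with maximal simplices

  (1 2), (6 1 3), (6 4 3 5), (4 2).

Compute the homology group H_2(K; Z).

Fix the vertex order 1 < 2 < 3 < 4 < 5 < 6 and write every simplex with vertices in increasing order. Then dim K = 3 and the simplices of K are:

  0-simplices (6): [1], [2], [3], [4], [5], [6]
  1-simplices (10): [1,2], [1,3], [1,6], [2,4], [3,4], [3,5], [3,6], [4,5], [4,6], [5,6]
  2-simplices (5): [1,3,6], [3,4,5], [3,4,6], [3,5,6], [4,5,6]
  3-simplices (1): [3,4,5,6]

Hence C_0 ≅ Z^6, C_1 ≅ Z^10, C_2 ≅ Z^5, C_3 ≅ Z^1.

Boundary ∂_1: C_1 → C_0 sends each edge [p,q] (with p < q) to q − p. For instance
  ∂[1,6] = [6] − [1].
This gives a 6×10 integer matrix of rank 5; reducing to Smith normal form yields diagonal entries (1,1,1,1,1).

Boundary ∂_2: C_2 → C_1 maps a triangle to the signed sum of its edges. For instance
  ∂[3,4,6] = [4,6] − [3,6] + [3,4],
  ∂[3,4,5] = [4,5] − [3,5] + [3,4].
This gives a 10×5 integer matrix of rank 4; reducing to Smith normal form yields diagonal entries (1,1,1,1).

The boundary map ∂_3: C_3 → C_2 sends each 3-simplex σ to the alternating sum Σ_i (−1)^i (σ with its i-th vertex removed). For instance
  ∂[3,4,5,6] = [4,5,6] − [3,5,6] + [3,4,6] − [3,4,5].
The 5×1 boundary matrix has rank 1 and Smith normal form diag(1).

Now H_k = ker ∂_k / im ∂_{k+1}, so:

  H_2: rank ker ∂_2 − rank ∂_3 = (5 − 4) − 1 = 0, and the invariant factors of ∂_3 are all 1, so H_2 ≅ 0.

H_2 ≅ 0.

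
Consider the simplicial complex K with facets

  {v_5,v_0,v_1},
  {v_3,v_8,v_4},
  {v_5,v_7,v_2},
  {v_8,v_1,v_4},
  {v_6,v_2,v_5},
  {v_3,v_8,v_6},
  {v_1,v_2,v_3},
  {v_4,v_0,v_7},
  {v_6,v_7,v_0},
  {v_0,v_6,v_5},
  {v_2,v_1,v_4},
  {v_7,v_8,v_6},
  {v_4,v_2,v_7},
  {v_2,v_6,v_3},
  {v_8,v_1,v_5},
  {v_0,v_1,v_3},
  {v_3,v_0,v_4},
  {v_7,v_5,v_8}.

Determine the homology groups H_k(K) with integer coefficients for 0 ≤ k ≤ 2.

H_0 = Z,  H_1 = Z × Z/2,  H_2 = 0.

K has 9 vertices, 27 edges, 18 triangles.
rank ∂_0 = 0, rank ∂_1 = 8 ⇒ b_0 = 9 − 0 − 8 = 1; all invariant factors of ∂_1 are 1 so no torsion. So H_0 ≅ Z.
rank ∂_1 = 8, rank ∂_2 = 18 ⇒ b_1 = 27 − 8 − 18 = 1; ∂_2 has invariant factor(s) [2] giving torsion. So H_1 ≅ Z × Z/2.
rank ∂_2 = 18, rank ∂_3 = 0 ⇒ b_2 = 18 − 18 − 0 = 0. So H_2 ≅ 0.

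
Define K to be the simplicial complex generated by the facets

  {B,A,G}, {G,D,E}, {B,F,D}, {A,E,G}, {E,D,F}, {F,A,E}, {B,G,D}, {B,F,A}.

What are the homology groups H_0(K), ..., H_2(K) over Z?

H_0 ≅ Z,  H_1 = 0,  H_2 ≅ Z.

Order the vertices as A < B < D < E < F < G. Listing each simplex with vertices in this order, K has dimension 2 with simplices:

  0-simplices (6): A, B, D, E, F, G
  1-simplices (12): AB, AE, AF, AG, BD, BF, BG, DE, DF, DG, EF, EG
  2-simplices (8): ABF, ABG, AEF, AEG, BDF, BDG, DEF, DEG

Hence C_0 ≅ Z^6, C_1 ≅ Z^12, C_2 ≅ Z^8.

Boundary ∂_1: C_1 → C_0 maps an edge to its endpoints' difference, ∂[p,q] = q − p. For instance
  ∂BF = F − B.
This gives a 6×12 integer matrix of rank 5; reducing to Smith normal form yields diagonal entries (1,1,1,1,1).

∂_2: C_2 → C_1 maps a triangle to the signed sum of its edges. For instance
  ∂ABG = BG − AG + AB,
  ∂BDF = DF − BF + BD.
This gives a 12×8 integer matrix of rank 7; reducing to Smith normal form yields diagonal entries (1,1,1,1,1,1,1).

Computing H_k = (kernel of ∂_k) / (image of ∂_{k+1}):

  H_0: rank C_0 − rank ∂_1 = 6 − 5 = 1, and the invariant factors of ∂_1 are all 1, so H_0 ≅ Z.
  H_1: rank ker ∂_1 − rank ∂_2 = (12 − 5) − 7 = 0, and the invariant factors of ∂_2 are all 1, so H_1 ≅ 0.
  H_2: rank ker ∂_2 − rank ∂_3 = (8 − 7) − 0 = 1, and there is no ∂_3, so H_2 ≅ Z.

As a check, the Euler characteristic is 6 − 12 + 8 = 2, which agrees with 1 − 0 + 1 = 2.
(K is a triangulation of the 2-sphere S^2.)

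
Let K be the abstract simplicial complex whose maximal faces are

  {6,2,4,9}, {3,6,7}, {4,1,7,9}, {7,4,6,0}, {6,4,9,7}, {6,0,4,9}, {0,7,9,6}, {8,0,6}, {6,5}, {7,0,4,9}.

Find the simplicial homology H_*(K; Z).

H_0 = Z,  H_1 = 0,  H_2 = 0,  H_3 = Z.

We work with the vertex ordering 0 < 1 < 2 < 3 < 4 < 5 < 6 < 7 < 8 < 9. The simplices of K, each written with vertices in increasing order, are:

  0-simplices (10): [0], [1], [2], [3], [4], [5], [6], [7], [8], [9]
  1-simplices (21): [0,4], [0,6], [0,7], [0,8], [0,9], [1,4], [1,7], [1,9], [2,4], [2,6], [2,9], [3,6], [3,7], [4,6], [4,7], [4,9], [5,6], [6,7], [6,8], [6,9], [7,9]
  2-simplices (18): [0,4,6], [0,4,7], [0,4,9], [0,6,7], [0,6,8], [0,6,9], [0,7,9], [1,4,7], [1,4,9], [1,7,9], [2,4,6], [2,4,9], [2,6,9], [3,6,7], [4,6,7], [4,6,9], [4,7,9], [6,7,9]
  3-simplices (7): [0,4,6,7], [0,4,6,9], [0,4,7,9], [0,6,7,9], [1,4,7,9], [2,4,6,9], [4,6,7,9]

so the chain groups are C_0 ≅ Z^10, C_1 ≅ Z^21, C_2 ≅ Z^18, C_3 ≅ Z^7.

∂_1: C_1 → C_0 maps an edge to its endpoints' difference, ∂[p,q] = q − p. For instance
  ∂[3,7] = [7] − [3].
The 10×21 boundary matrix has rank 9 and Smith normal form diag(1,1,1,1,1,1,1,1,1).

Boundary ∂_2: C_2 → C_1 maps a triangle to the signed sum of its edges. For instance
  ∂[1,4,9] = [4,9] − [1,9] + [1,4],
  ∂[2,6,9] = [6,9] − [2,9] + [2,6].
The resulting 21×18 matrix has rank 12, and its Smith normal form has invariant factors (1,1,1,1,1,1,1,1,1,1,1,1).

∂_3: C_3 → C_2 sends each 3-simplex σ to the alternating sum Σ_i (−1)^i (σ with its i-th vertex removed). For instance
  ∂[1,4,7,9] = [4,7,9] − [1,7,9] + [1,4,9] − [1,4,7],
  ∂[2,4,6,9] = [4,6,9] − [2,6,9] + [2,4,9] − [2,4,6].
As a 18×7 matrix over Z this has rank 6, with invariant factors (1,1,1,1,1,1).

Reading off H_k = ker ∂_k / im ∂_{k+1}:

  H_0: rank C_0 − rank ∂_1 = 10 − 9 = 1, and the invariant factors of ∂_1 are all 1, so H_0 ≅ Z.
  H_1: rank ker ∂_1 − rank ∂_2 = (21 − 9) − 12 = 0, and the invariant factors of ∂_2 are all 1, so H_1 ≅ 0.
  H_2: rank ker ∂_2 − rank ∂_3 = (18 − 12) − 6 = 0, and the invariant factors of ∂_3 are all 1, so H_2 ≅ 0.
  H_3: rank ker ∂_3 − rank ∂_4 = (7 − 6) − 0 = 1, and there is no ∂_4, so H_3 ≅ Z.

As a check, the Euler characteristic is 10 − 21 + 18 − 7 = 0, which agrees with 1 − 0 + 0 − 1 = 0.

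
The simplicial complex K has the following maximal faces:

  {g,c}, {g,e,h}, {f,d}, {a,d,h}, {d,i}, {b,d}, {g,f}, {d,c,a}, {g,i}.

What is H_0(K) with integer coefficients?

H_0 ≅ Z.

Take the total order a < b < c < d < e < f < g < h < i on the vertex set. Then K (dimension 2) consists of the simplices:

  0-simplices (9): a, b, c, d, e, f, g, h, i
  1-simplices (14): ac, ad, ah, bd, cd, cg, df, dh, di, eg, eh, fg, gh, gi
  2-simplices (3): acd, adh, egh

Hence C_0 ≅ Z^9, C_1 ≅ Z^14, C_2 ≅ Z^3.

∂_1: C_1 → C_0 is given by ∂[p,q] = [q] − [p]. For instance
  ∂gi = i − g.
This gives a 9×14 integer matrix of rank 8; reducing to Smith normal form yields diagonal entries (1,1,1,1,1,1,1,1).

The boundary map ∂_2: C_2 → C_1 sends each 2-simplex [p,q,r] to [q,r] − [p,r] + [p,q]. For instance
  ∂egh = gh − eh + eg,
  ∂acd = cd − ad + ac.
This gives a 14×3 integer matrix of rank 3; reducing to Smith normal form yields diagonal entries (1,1,1).

Reading off H_k = ker ∂_k / im ∂_{k+1}:

  H_0: rank C_0 − rank ∂_1 = 9 − 8 = 1, and the invariant factors of ∂_1 are all 1, so H_0 = Z.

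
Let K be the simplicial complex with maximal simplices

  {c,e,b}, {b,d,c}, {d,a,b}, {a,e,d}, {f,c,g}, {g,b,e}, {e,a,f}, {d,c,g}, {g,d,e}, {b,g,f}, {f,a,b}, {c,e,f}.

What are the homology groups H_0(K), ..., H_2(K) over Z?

H_0 = Z,  H_1 = Z/2Z,  H_2 = 0.

Order the vertices as a < b < c < d < e < f < g. Listing each simplex with vertices in this order, K has dimension 2 with simplices:

  0-simplices (7): a, b, c, d, e, f, g
  1-simplices (18): ab, ad, ae, af, bc, bd, be, bf, bg, cd, ce, cf, cg, de, dg, ef, eg, fg
  2-simplices (12): abd, abf, ade, aef, bcd, bce, beg, bfg, cdg, cef, cfg, deg

giving chain groups C_0 ≅ Z^7, C_1 ≅ Z^18, C_2 ≅ Z^12.

Boundary ∂_1: C_1 → C_0 sends each edge [p,q] (with p < q) to q − p. For instance
  ∂af = f − a.
The 7×18 boundary matrix has rank 6 and Smith normal form diag(1,1,1,1,1,1).

∂_2: C_2 → C_1 maps a triangle to the signed sum of its edges. For instance
  ∂cdg = dg − cg + cd,
  ∂cef = ef − cf + ce.
The 18×12 boundary matrix has rank 12 and Smith normal form diag(1,1,1,1,1,1,1,1,1,1,1,2).

Reading off H_k = ker ∂_k / im ∂_{k+1}:

  H_0: rank C_0 − rank ∂_1 = 7 − 6 = 1, and the invariant factors of ∂_1 are all 1, so H_0 ≅ Z.
  H_1: rank ker ∂_1 − rank ∂_2 = (18 − 6) − 12 = 0, and ∂_2 has invariant factor 2 > 1, so H_1 ≅ Z/2Z.
  H_2: rank ker ∂_2 − rank ∂_3 = (12 − 12) − 0 = 0, and there is no ∂_3, so H_2 ≅ 0.

As a check, the Euler characteristic is 7 − 18 + 12 = 1, which agrees with 1 − 0 + 0 = 1.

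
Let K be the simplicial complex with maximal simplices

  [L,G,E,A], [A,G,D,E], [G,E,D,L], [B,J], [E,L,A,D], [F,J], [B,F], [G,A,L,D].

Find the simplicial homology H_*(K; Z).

Fix the vertex order A < B < D < E < F < G < J < L and write every simplex with vertices in increasing order. Then dim K = 3 and the simplices of K are:

  0-simplices (8): A, B, D, E, F, G, J, L
  1-simplices (13): AD, AE, AG, AL, BF, BJ, DE, DG, DL, EG, EL, FJ, GL
  2-simplices (10): ADE, ADG, ADL, AEG, AEL, AGL, DEG, DEL, DGL, EGL
  3-simplices (5): ADEG, ADEL, ADGL, AEGL, DEGL

Hence C_0 ≅ Z^8, C_1 ≅ Z^13, C_2 ≅ Z^10, C_3 ≅ Z^5.

The boundary map ∂_1: C_1 → C_0 sends each edge [p,q] (with p < q) to q − p. For instance
  ∂BF = F − B.
The 8×13 boundary matrix has rank 6 and Smith normal form diag(1,1,1,1,1,1).

∂_2: C_2 → C_1 acts by ∂[p,q,r] = [q,r] − [p,r] + [p,q]. For instance
  ∂AEG = EG − AG + AE,
  ∂DEG = EG − DG + DE.
The 13×10 boundary matrix has rank 6 and Smith normal form diag(1,1,1,1,1,1).

Boundary ∂_3: C_3 → C_2 sends each 3-simplex σ to the alternating sum Σ_i (−1)^i (σ with its i-th vertex removed). For instance
  ∂ADGL = DGL − AGL + ADL − ADG,
  ∂ADEL = DEL − AEL + ADL − ADE.
As a 10×5 matrix over Z this has rank 4, with invariant factors (1,1,1,1).

From H_k ≅ ker(∂_k) / im(∂_{k+1}) we obtain:

  H_0: rank C_0 − rank ∂_1 = 8 − 6 = 2, and the invariant factors of ∂_1 are all 1, so H_0 ≅ Z^2.
  H_1: rank ker ∂_1 − rank ∂_2 = (13 − 6) − 6 = 1, and the invariant factors of ∂_2 are all 1, so H_1 ≅ Z.
  H_2: rank ker ∂_2 − rank ∂_3 = (10 − 6) − 4 = 0, and the invariant factors of ∂_3 are all 1, so H_2 ≅ 0.
  H_3: rank ker ∂_3 − rank ∂_4 = (5 − 4) − 0 = 1, and there is no ∂_4, so H_3 ≅ Z.

As a check, the Euler characteristic is 8 − 13 + 10 − 5 = 0, which agrees with 2 − 1 + 0 − 1 = 0.

H_0 ≅ Z^2,  H_1 ≅ Z,  H_2 = 0,  H_3 ≅ Z.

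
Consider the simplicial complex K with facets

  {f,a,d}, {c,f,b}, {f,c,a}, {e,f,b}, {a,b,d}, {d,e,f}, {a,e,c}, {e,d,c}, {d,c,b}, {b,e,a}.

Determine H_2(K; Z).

H_2 ≅ 0.

Take the total order a < b < c < d < e < f on the vertex set. Then K (dimension 2) consists of the simplices:

  0-simplices (6): a, b, c, d, e, f
  1-simplices (15): ab, ac, ad, ae, af, bc, bd, be, bf, cd, ce, cf, de, df, ef
  2-simplices (10): abd, abe, ace, acf, adf, bcd, bcf, bef, cde, def

Hence C_0 ≅ Z^6, C_1 ≅ Z^15, C_2 ≅ Z^10.

Boundary ∂_1: C_1 → C_0 sends each edge [p,q] (with p < q) to q − p. For instance
  ∂ab = b − a.
As a 6×15 matrix over Z this has rank 5, with invariant factors (1,1,1,1,1).

The boundary map ∂_2: C_2 → C_1 sends each 2-simplex [p,q,r] to [q,r] − [p,r] + [p,q]. For instance
  ∂adf = df − af + ad,
  ∂bcd = cd − bd + bc.
As a 15×10 matrix over Z this has rank 10, with invariant factors (1,1,1,1,1,1,1,1,1,2).

Computing H_k = (kernel of ∂_k) / (image of ∂_{k+1}):

  H_2: rank ker ∂_2 − rank ∂_3 = (10 − 10) − 0 = 0, and there is no ∂_3, so H_2 = 0.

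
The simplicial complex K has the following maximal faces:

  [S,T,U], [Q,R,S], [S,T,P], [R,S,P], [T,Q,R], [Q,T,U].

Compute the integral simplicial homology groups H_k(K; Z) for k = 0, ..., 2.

Take the total order P < Q < R < S < T < U on the vertex set. Then K (dimension 2) consists of the simplices:

  0-simplices (6): P, Q, R, S, T, U
  1-simplices (12): PR, PS, PT, QR, QS, QT, QU, RS, RT, ST, SU, TU
  2-simplices (6): PRS, PST, QRS, QRT, QTU, STU

so the chain groups are C_0 ≅ Z^6, C_1 ≅ Z^12, C_2 ≅ Z^6.

The boundary map ∂_1: C_1 → C_0 maps an edge to its endpoints' difference, ∂[p,q] = q − p.
The 6×12 boundary matrix has rank 5 and Smith normal form diag(1,1,1,1,1).

Boundary ∂_2: C_2 → C_1 sends each 2-simplex [p,q,r] to [q,r] − [p,r] + [p,q]. For instance
  ∂QRS = RS − QS + QR,
  ∂PST = ST − PT + PS.
As a 12×6 matrix over Z this has rank 6, with invariant factors (1,1,1,1,1,1).

From H_k ≅ ker(∂_k) / im(∂_{k+1}) we obtain:

  H_0: rank C_0 − rank ∂_1 = 6 − 5 = 1, and the invariant factors of ∂_1 are all 1, so H_0 ≅ Z.
  H_1: rank ker ∂_1 − rank ∂_2 = (12 − 5) − 6 = 1, and the invariant factors of ∂_2 are all 1, so H_1 ≅ Z.
  H_2: rank ker ∂_2 − rank ∂_3 = (6 − 6) − 0 = 0, and there is no ∂_3, so H_2 ≅ 0.

H_0 = Z,  H_1 = Z,  H_2 = 0.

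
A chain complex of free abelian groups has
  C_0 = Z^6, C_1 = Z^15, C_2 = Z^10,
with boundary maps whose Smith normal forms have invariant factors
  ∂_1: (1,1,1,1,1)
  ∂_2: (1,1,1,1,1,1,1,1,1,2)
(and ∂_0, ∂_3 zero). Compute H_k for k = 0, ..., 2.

H_0: b_0 = 6 − 0 − 5 = 1; torsion from ∂_1 factors > 1: none. So H_0 ≅ Z.
H_1: b_1 = 15 − 5 − 10 = 0; torsion from ∂_2 factors > 1: [2]. So H_1 ≅ Z/2.
H_2: b_2 = 10 − 10 − 0 = 0; torsion from ∂_3 factors > 1: none. So H_2 ≅ 0.

H_0 ≅ Z,  H_1 ≅ Z/2,  H_2 = 0.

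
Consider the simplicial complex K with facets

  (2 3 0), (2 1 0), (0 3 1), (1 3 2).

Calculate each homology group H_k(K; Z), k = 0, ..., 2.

Fix the vertex order 0 < 1 < 2 < 3 and write every simplex with vertices in increasing order. Then dim K = 2 and the simplices of K are:

  0-simplices (4): [0], [1], [2], [3]
  1-simplices (6): [0,1], [0,2], [0,3], [1,2], [1,3], [2,3]
  2-simplices (4): [0,1,2], [0,1,3], [0,2,3], [1,2,3]

Hence C_0 ≅ Z^4, C_1 ≅ Z^6, C_2 ≅ Z^4.

The boundary map ∂_1: C_1 → C_0 sends each edge [p,q] (with p < q) to q − p. For instance
  ∂[0,1] = [1] − [0].
The 4×6 boundary matrix has rank 3 and Smith normal form diag(1,1,1).

The boundary map ∂_2: C_2 → C_1 sends each 2-simplex [p,q,r] to [q,r] − [p,r] + [p,q]. For instance
  ∂[1,2,3] = [2,3] − [1,3] + [1,2],
  ∂[0,1,2] = [1,2] − [0,2] + [0,1].
The resulting 6×4 matrix has rank 3, and its Smith normal form has invariant factors (1,1,1).

Now H_k = ker ∂_k / im ∂_{k+1}, so:

  H_0: rank C_0 − rank ∂_1 = 4 − 3 = 1, and the invariant factors of ∂_1 are all 1, so H_0 ≅ Z.
  H_1: rank ker ∂_1 − rank ∂_2 = (6 − 3) − 3 = 0, and the invariant factors of ∂_2 are all 1, so H_1 ≅ 0.
  H_2: rank ker ∂_2 − rank ∂_3 = (4 − 3) − 0 = 1, and there is no ∂_3, so H_2 ≅ Z.

(K is a triangulation of the 2-sphere S^2.)

H_0 = Z,  H_1 = 0,  H_2 = Z.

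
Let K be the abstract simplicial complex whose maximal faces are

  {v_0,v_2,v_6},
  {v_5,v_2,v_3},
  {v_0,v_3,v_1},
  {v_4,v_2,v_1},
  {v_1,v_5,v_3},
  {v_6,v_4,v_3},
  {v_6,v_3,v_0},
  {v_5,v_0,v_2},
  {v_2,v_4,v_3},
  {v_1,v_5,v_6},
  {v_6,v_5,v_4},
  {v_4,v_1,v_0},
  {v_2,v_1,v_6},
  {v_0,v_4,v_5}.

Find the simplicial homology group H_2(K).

Order the vertices as v_0 < v_1 < v_2 < v_3 < v_4 < v_5 < v_6. Listing each simplex with vertices in this order, K has dimension 2 with simplices:

  0-simplices (7): [v_0], [v_1], [v_2], [v_3], [v_4], [v_5], [v_6]
  1-simplices (21): (21 of them)
  2-simplices (14): (14 of them)

so the chain groups are C_0 ≅ Z^7, C_1 ≅ Z^21, C_2 ≅ Z^14.

The boundary map ∂_1: C_1 → C_0 maps an edge to its endpoints' difference, ∂[p,q] = q − p.
The 7×21 boundary matrix has rank 6 and Smith normal form diag(1,1,1,1,1,1).

∂_2: C_2 → C_1 maps a triangle to the signed sum of its edges. For instance
  ∂[v_0,v_1,v_3] = [v_1,v_3] − [v_0,v_3] + [v_0,v_1],
  ∂[v_2,v_3,v_5] = [v_3,v_5] − [v_2,v_5] + [v_2,v_3].
This gives a 21×14 integer matrix of rank 13; reducing to Smith normal form yields diagonal entries (1,1,1,1,1,1,1,1,1,1,1,1,1).

Computing H_k = (kernel of ∂_k) / (image of ∂_{k+1}):

  H_2: rank ker ∂_2 − rank ∂_3 = (14 − 13) − 0 = 1, and there is no ∂_3, so H_2 ≅ Z.

H_2 ≅ Z.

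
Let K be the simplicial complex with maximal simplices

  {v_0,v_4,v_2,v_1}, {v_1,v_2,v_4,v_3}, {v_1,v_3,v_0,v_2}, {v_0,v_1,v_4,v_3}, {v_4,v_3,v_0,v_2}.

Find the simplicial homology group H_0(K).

We work with the vertex ordering v_0 < v_1 < v_2 < v_3 < v_4. The simplices of K, each written with vertices in increasing order, are:

  0-simplices (5): [v_0], [v_1], [v_2], [v_3], [v_4]
  1-simplices (10): [v_0,v_1], [v_0,v_2], [v_0,v_3], [v_0,v_4], [v_1,v_2], [v_1,v_3], [v_1,v_4], [v_2,v_3], [v_2,v_4], [v_3,v_4]
  2-simplices (10): [v_0,v_1,v_2], [v_0,v_1,v_3], [v_0,v_1,v_4], [v_0,v_2,v_3], [v_0,v_2,v_4], [v_0,v_3,v_4], [v_1,v_2,v_3], [v_1,v_2,v_4], [v_1,v_3,v_4], [v_2,v_3,v_4]
  3-simplices (5): [v_0,v_1,v_2,v_3], [v_0,v_1,v_2,v_4], [v_0,v_1,v_3,v_4], [v_0,v_2,v_3,v_4], [v_1,v_2,v_3,v_4]

Hence C_0 ≅ Z^5, C_1 ≅ Z^10, C_2 ≅ Z^10, C_3 ≅ Z^5.

The boundary map ∂_1: C_1 → C_0 maps an edge to its endpoints' difference, ∂[p,q] = q − p.
As a 5×10 matrix over Z this has rank 4, with invariant factors (1,1,1,1).

The boundary map ∂_2: C_2 → C_1 acts by ∂[p,q,r] = [q,r] − [p,r] + [p,q]. For instance
  ∂[v_1,v_2,v_3] = [v_2,v_3] − [v_1,v_3] + [v_1,v_2],
  ∂[v_0,v_1,v_3] = [v_1,v_3] − [v_0,v_3] + [v_0,v_1].
As a 10×10 matrix over Z this has rank 6, with invariant factors (1,1,1,1,1,1).

Boundary ∂_3: C_3 → C_2 sends each 3-simplex σ to the alternating sum Σ_i (−1)^i (σ with its i-th vertex removed). For instance
  ∂[v_0,v_1,v_2,v_4] = [v_1,v_2,v_4] − [v_0,v_2,v_4] + [v_0,v_1,v_4] − [v_0,v_1,v_2],
  ∂[v_1,v_2,v_3,v_4] = [v_2,v_3,v_4] − [v_1,v_3,v_4] + [v_1,v_2,v_4] − [v_1,v_2,v_3].
The 10×5 boundary matrix has rank 4 and Smith normal form diag(1,1,1,1).

Computing H_k = (kernel of ∂_k) / (image of ∂_{k+1}):

  H_0: rank C_0 − rank ∂_1 = 5 − 4 = 1, and the invariant factors of ∂_1 are all 1, so H_0 = Z.

H_0 ≅ Z.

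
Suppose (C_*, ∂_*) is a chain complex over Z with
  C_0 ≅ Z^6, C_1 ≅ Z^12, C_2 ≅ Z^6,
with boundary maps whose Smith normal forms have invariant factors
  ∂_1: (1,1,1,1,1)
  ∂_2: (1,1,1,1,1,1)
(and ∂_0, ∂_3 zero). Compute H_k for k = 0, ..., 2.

H_0: b_0 = 6 − 0 − 5 = 1; torsion from ∂_1 factors > 1: none. So H_0 = Z.
H_1: b_1 = 12 − 5 − 6 = 1; torsion from ∂_2 factors > 1: none. So H_1 = Z.
H_2: b_2 = 6 − 6 − 0 = 0; torsion from ∂_3 factors > 1: none. So H_2 = 0.

H_0 = Z,  H_1 = Z,  H_2 = 0.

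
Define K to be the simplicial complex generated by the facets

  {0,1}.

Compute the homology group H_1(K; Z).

H_1 = 0.

Fix the vertex order 0 < 1 and write every simplex with vertices in increasing order. Then dim K = 1 and the simplices of K are:

  0-simplices (2): [0], [1]
  1-simplices (1): [0,1]

so the chain groups are C_0 ≅ Z^2, C_1 ≅ Z^1.

Boundary ∂_1: C_1 → C_0 sends each edge [p,q] (with p < q) to q − p. For instance
  ∂[0,1] = [1] − [0].
The 2×1 boundary matrix has rank 1 and Smith normal form diag(1).

From H_k ≅ ker(∂_k) / im(∂_{k+1}) we obtain:

  H_1: rank ker ∂_1 − rank ∂_2 = (1 − 1) − 0 = 0, and there is no ∂_2, so H_1 = 0.

(K is a triangulation of the 1-simplex.)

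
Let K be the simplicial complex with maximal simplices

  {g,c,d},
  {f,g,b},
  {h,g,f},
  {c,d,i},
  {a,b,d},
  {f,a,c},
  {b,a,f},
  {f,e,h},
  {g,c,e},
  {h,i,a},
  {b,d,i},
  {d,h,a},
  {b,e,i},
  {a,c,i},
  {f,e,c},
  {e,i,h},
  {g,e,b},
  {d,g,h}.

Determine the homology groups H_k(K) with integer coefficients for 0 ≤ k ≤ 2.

Order the vertices as a < b < c < d < e < f < g < h < i. Listing each simplex with vertices in this order, K has dimension 2 with simplices:

  0-simplices (9): a, b, c, d, e, f, g, h, i
  1-simplices (27): ab, ac, ad, af, ah, ai, bd, be, bf, bg, bi, cd, ce, cf, cg, ci, dg, dh, di, ef, eg, eh, ei, fg, fh, gh, hi
  2-simplices (18): abd, abf, acf, aci, adh, ahi, bdi, beg, bei, bfg, cdg, cdi, cef, ceg, dgh, efh, ehi, fgh

giving chain groups C_0 ≅ Z^9, C_1 ≅ Z^27, C_2 ≅ Z^18.

∂_1: C_1 → C_0 is given by ∂[p,q] = [q] − [p].
As a 9×27 matrix over Z this has rank 8, with invariant factors (1,1,1,1,1,1,1,1).

Boundary ∂_2: C_2 → C_1 sends each 2-simplex [p,q,r] to [q,r] − [p,r] + [p,q]. For instance
  ∂bfg = fg − bg + bf,
  ∂bdi = di − bi + bd.
As a 27×18 matrix over Z this has rank 18, with invariant factors (1,1,1,1,1,1,1,1,1,1,1,1,1,1,1,1,1,2).

Computing H_k = (kernel of ∂_k) / (image of ∂_{k+1}):

  H_0: rank C_0 − rank ∂_1 = 9 − 8 = 1, and the invariant factors of ∂_1 are all 1, so H_0 ≅ Z.
  H_1: rank ker ∂_1 − rank ∂_2 = (27 − 8) − 18 = 1, and ∂_2 has invariant factor 2 > 1, so H_1 ≅ Z × Z/2.
  H_2: rank ker ∂_2 − rank ∂_3 = (18 − 18) − 0 = 0, and there is no ∂_3, so H_2 ≅ 0.

As a check, the Euler characteristic is 9 − 27 + 18 = 0, which agrees with 1 − 1 + 0 = 0.
(K is a triangulation of the Klein bottle.)

H_0 = Z,  H_1 = Z × Z/2,  H_2 = 0.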